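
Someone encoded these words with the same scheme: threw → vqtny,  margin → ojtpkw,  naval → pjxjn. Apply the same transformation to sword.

Shifts by position in threw: pos 0: t→v (+2), pos 1: h→q (+9), pos 2: r→t (+2), pos 3: e→n (+9) — repeating every 2. It's a Vigenère-style cipher with numeric key [2,9]: position i shifts by key[i mod 2].
On sword: s+2=u, w+9=f, o+2=q, r+9=a, d+2=f.

ufqaf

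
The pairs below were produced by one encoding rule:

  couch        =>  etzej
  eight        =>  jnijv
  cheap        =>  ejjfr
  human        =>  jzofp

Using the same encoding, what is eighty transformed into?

jnijva

The shift depends on letter class: consonant c→e is +2, but vowel o→t is +5. Two shifts are in play — +5 for a/e/i/o/u, +2 for every other letter.
On eighty: e(vowel)+5=j, i(vowel)+5=n, g(cons)+2=i, h(cons)+2=j, t(cons)+2=v, y(cons)+2=a.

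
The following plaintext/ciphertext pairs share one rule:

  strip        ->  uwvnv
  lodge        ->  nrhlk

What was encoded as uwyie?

study

In strip: s→u is +2, t→w is +3, r→v is +4, i→n is +5 — the shift increases by 1 each position. Letter i (0-indexed) is shifted by i+2, so successive shifts are 2, 3, 4, ….
Undoing it on uwyie: u−2=s, w−3=t, y−4=u, i−5=d, e−6=y.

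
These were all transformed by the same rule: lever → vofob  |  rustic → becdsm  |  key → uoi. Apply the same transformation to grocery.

It's a constant shift of +10 (ROT10).
On grocery: g+10=q, r+10=b, o+10=y, c+10=m, e+10=o, r+10=b, y+10=i.

qbymobi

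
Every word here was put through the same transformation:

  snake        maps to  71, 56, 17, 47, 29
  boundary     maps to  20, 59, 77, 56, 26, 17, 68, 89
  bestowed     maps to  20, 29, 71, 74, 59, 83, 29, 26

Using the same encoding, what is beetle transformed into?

20, 29, 29, 74, 50, 29

Each letter becomes 3×(its alphabet position, a=1..z=26) + 14.
On beetle: b=2→20, e=5→29, e=5→29, t=20→74, l=12→50, e=5→29.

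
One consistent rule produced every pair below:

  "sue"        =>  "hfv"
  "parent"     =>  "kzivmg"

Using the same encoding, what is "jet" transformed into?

Each pair mirrors across the alphabet (s↔h, u↔f, e↔v): positions sum to 25. Letters are reflected about the middle of the alphabet (position → 25−position): Atbash.
For jet: j↔q, e↔v, t↔g.

qvg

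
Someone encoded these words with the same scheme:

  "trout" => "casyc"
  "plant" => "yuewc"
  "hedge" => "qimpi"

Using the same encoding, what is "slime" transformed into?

The shift depends on letter class: consonant t→c is +9, but vowel o→s is +4. Vowels shift forward by 4 and consonants shift forward by 9.
On slime: s(cons)+9=b, l(cons)+9=u, i(vowel)+4=m, m(cons)+9=v, e(vowel)+4=i.

bumvi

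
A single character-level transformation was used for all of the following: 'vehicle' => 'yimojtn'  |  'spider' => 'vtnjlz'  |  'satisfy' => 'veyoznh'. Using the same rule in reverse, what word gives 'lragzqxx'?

invasion

The shift increases by 1 at each position, starting from +3: 3, 4, 5, ….
Undoing it on lragzqxx: l−3=i, r−4=n, a−5=v, g−6=a, z−7=s, q−8=i, x−9=o, x−10=n.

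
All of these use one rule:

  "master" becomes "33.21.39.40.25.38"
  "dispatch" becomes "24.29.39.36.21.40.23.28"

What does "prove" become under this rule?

36.38.35.42.25

m is letter #13 and maps to 33: an offset of 20. The number is (letter's place in the alphabet, a=1) + 20.
Applying it to prove: p=16→36, r=18→38, o=15→35, v=22→42, e=5→25.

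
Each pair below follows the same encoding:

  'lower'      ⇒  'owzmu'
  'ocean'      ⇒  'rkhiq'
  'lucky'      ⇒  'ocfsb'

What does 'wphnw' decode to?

theft

Shifts by position in lower: pos 0: l→o (+3), pos 1: o→w (+8), pos 2: w→z (+3), pos 3: e→m (+8) — repeating every 2. A repeating key of period 2 is used — shifts +3, +8 over and over.
Decoding wphnw: w−3=t, p−8=h, h−3=e, n−8=f, w−3=t.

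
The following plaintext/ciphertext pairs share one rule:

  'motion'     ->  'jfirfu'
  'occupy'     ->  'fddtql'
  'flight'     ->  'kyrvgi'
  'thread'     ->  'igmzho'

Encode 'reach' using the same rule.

mzhdg

m(12)→j(9) and o(14)→f(5) fit y≡11x+7 (mod 26); the inverse of 11 mod 26 is 19. Each letter's alphabet position (a=0..z=25) is mapped through 11·x+7 mod 26 — an affine cipher.
For reach: r(17)→11·17+7≡12=m; e(4)→11·4+7≡25=z; a(0)→11·0+7≡7=h; c(2)→11·2+7≡3=d; h(7)→11·7+7≡6=g (all mod 26).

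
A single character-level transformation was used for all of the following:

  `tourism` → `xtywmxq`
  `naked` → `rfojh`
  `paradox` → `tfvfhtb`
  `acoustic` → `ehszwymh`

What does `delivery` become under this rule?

Shifts by position in tourism: pos 0: t→x (+4), pos 1: o→t (+5), pos 2: u→y (+4), pos 3: r→w (+5) — repeating every 2. The shifts repeat in a cycle of length 2: positions 0,1,… shift by +4, +5, then the pattern repeats.
Applying it to delivery: d+4=h, e+5=j, l+4=p, i+5=n, v+4=z, e+5=j, r+4=v, y+5=d.

hjpnzjvd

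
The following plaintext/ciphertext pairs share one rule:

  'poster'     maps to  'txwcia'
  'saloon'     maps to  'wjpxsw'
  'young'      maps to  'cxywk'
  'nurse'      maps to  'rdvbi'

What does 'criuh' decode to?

Shifts by position in poster: pos 0: p→t (+4), pos 1: o→x (+9), pos 2: s→w (+4), pos 3: t→c (+9) — repeating every 2. It's a Vigenère-style cipher with numeric key [4,9]: position i shifts by key[i mod 2].
Reversing it on criuh: c−4=y, r−9=i, i−4=e, u−9=l, h−4=d.

yield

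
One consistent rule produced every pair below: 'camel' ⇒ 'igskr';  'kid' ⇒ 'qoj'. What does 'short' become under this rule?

ynuxz

Compare letters: c→i is +6, a→g is +6, m→s is +6 — a constant shift. This is a Caesar cipher with shift 6.
On short: s+6=y, h+6=n, o+6=u, r+6=x, t+6=z.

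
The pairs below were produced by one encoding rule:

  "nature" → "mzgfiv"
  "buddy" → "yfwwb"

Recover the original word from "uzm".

Letters are reflected about the middle of the alphabet (position → 25−position): Atbash.
Undoing it on uzm: u↔f, z↔a, m↔n.

fan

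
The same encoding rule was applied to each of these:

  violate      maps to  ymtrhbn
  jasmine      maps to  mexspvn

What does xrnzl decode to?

In violate: v→y is +3, i→m is +4, o→t is +5, l→r is +6 — the shift increases by 1 each position. The shift increases by 1 at each position, starting from +3: 3, 4, 5, ….
Reversing it on xrnzl: x−3=u, r−4=n, n−5=i, z−6=t, l−7=e.

unite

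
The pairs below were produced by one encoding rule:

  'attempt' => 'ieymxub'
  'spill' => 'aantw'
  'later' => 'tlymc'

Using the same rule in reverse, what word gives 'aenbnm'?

A repeating key of period 3 is used — shifts +8, +11, +5 over and over.
Undoing it on aenbnm: a−8=s, e−11=t, n−5=i, b−8=t, n−11=c, m−5=h.

stitch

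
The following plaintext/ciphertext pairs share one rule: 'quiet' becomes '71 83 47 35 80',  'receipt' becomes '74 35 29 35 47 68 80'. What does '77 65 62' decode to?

q(#17)→71 and u(#21)→83: differences scale by 3, so n = 3·pos + 20. With a=1..z=26, the number is 3·pos + 20.
Undoing it on 77 65 62: 77→(77−20)÷3=19=s, 65→(65−20)÷3=15=o, 62→(62−20)÷3=14=n.

son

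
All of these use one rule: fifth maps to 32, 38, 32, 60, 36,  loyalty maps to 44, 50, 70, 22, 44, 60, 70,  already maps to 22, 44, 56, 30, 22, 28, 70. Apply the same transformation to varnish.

f(#6)→32 and i(#9)→38: differences scale by 2, so n = 2·pos + 20. Each letter becomes 2×(its alphabet position, a=1..z=26) + 20.
Applying it to varnish: v=22→64, a=1→22, r=18→56, n=14→48, i=9→38, s=19→58, h=8→36.

64, 22, 56, 48, 38, 58, 36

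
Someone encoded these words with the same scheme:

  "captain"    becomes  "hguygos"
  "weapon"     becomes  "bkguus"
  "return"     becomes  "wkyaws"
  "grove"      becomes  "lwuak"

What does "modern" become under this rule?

The shift depends on letter class: consonant c→h is +5, but vowel a→g is +6. Two shifts are in play — +6 for a/e/i/o/u, +5 for every other letter.
For modern: m(cons)+5=r, o(vowel)+6=u, d(cons)+5=i, e(vowel)+6=k, r(cons)+5=w, n(cons)+5=s.

ruikws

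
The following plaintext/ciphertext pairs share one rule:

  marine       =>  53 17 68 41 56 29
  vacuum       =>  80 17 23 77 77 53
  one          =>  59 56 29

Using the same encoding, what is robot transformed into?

68 59 20 59 74

m(#13)→53 and a(#1)→17: differences scale by 3, so n = 3·pos + 14. Each letter becomes 3×(its alphabet position, a=1..z=26) + 14.
On robot: r=18→68, o=15→59, b=2→20, o=15→59, t=20→74.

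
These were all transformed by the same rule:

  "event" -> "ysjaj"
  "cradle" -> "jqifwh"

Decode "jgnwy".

tribe

The word is reversed, then every letter is shifted forward by 5.
Reversing it on jgnwy: shift back: j−5=e, g−5=b, n−5=i, w−5=r, y−5=t → ebirt; then reverse → tribe.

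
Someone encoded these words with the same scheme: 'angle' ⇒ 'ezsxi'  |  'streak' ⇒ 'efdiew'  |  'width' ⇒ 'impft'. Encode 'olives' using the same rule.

sxmhie

The rule splits by letter class: vowels +4, consonants +12.
On olives: o(vowel)+4=s, l(cons)+12=x, i(vowel)+4=m, v(cons)+12=h, e(vowel)+4=i, s(cons)+12=e.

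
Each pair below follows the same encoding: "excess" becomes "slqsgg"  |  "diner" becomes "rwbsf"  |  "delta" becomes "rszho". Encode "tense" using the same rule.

Compare letters: e→s is +14, x→l is +14, c→q is +14 — a constant shift. Each letter is shifted forward by 14 in the alphabet (a Caesar shift of +14).
For tense: t+14=h, e+14=s, n+14=b, s+14=g, e+14=s.

hsbgs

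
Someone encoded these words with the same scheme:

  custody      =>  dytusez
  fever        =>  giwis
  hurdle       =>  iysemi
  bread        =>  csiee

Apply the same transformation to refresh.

Two shifts are in play — +4 for a/e/i/o/u, +1 for every other letter.
Applying it to refresh: r(cons)+1=s, e(vowel)+4=i, f(cons)+1=g, r(cons)+1=s, e(vowel)+4=i, s(cons)+1=t, h(cons)+1=i.

sigsiti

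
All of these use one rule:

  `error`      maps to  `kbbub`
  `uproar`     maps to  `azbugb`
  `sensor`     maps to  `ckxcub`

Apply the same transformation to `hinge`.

The shift depends on letter class: consonant r→b is +10, but vowel e→k is +6. Two shifts are in play — +6 for a/e/i/o/u, +10 for every other letter.
For hinge: h(cons)+10=r, i(vowel)+6=o, n(cons)+10=x, g(cons)+10=q, e(vowel)+6=k.

roxqk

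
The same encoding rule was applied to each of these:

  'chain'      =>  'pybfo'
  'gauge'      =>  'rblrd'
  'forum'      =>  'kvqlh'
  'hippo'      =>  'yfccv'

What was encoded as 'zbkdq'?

This is an affine cipher: with a=0,…,z=25, each position x becomes (7x+1) mod 26.
Decoding zbkdq: z(25)→15·(25−1)≡22=w; b(1)→15·(1−1)≡0=a; k(10)→15·(10−1)≡5=f; d(3)→15·(3−1)≡4=e; q(16)→15·(16−1)≡17=r (all mod 26).

wafer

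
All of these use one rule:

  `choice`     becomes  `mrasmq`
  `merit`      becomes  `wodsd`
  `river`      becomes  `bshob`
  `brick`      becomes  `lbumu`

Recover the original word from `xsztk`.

Shifts by position in choice: pos 0: c→m (+10), pos 1: h→r (+10), pos 2: o→a (+12), pos 3: i→s (+10), pos 4: c→m (+10), pos 5: e→q (+12) — repeating every 3. The shifts repeat in a cycle of length 3: positions 0,1,… shift by +10, +10, +12, then the pattern repeats.
Undoing it on xsztk: x−10=n, s−10=i, z−12=n, t−10=j, k−10=a.

ninja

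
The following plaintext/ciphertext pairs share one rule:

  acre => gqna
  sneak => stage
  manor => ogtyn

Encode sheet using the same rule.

a(0)→g(6) and c(2)→q(16) fit y≡5x+6 (mod 26); the inverse of 5 mod 26 is 21. This is an affine cipher: with a=0,…,z=25, each position x becomes (5x+6) mod 26.
On sheet: s(18)→5·18+6≡18=s; h(7)→5·7+6≡15=p; e(4)→5·4+6≡0=a; e(4)→5·4+6≡0=a; t(19)→5·19+6≡23=x (all mod 26).

spaax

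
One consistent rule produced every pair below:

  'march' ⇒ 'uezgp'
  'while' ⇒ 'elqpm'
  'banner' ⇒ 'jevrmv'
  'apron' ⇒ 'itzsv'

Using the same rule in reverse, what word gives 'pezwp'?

harsh

Shifts by position in march: pos 0: m→u (+8), pos 1: a→e (+4), pos 2: r→z (+8), pos 3: c→g (+4) — repeating every 2. The shifts repeat in a cycle of length 2: positions 0,1,… shift by +8, +4, then the pattern repeats.
Undoing it on pezwp: p−8=h, e−4=a, z−8=r, w−4=s, p−8=h.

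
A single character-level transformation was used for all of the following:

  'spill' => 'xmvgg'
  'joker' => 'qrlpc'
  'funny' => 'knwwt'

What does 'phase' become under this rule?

s(18)→x(23) and p(15)→m(12) fit y≡21x+9 (mod 26); the inverse of 21 mod 26 is 5. Each letter's alphabet position (a=0..z=25) is mapped through 21·x+9 mod 26 — an affine cipher.
Applying it to phase: p(15)→21·15+9≡12=m; h(7)→21·7+9≡0=a; a(0)→21·0+9≡9=j; s(18)→21·18+9≡23=x; e(4)→21·4+9≡15=p (all mod 26).

majxp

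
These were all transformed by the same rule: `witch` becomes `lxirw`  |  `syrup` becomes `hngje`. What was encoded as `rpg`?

car

Compare letters: w→l is +15, i→x is +15, t→i is +15 — a constant shift. It's a constant shift of +15 (ROT15).
Undoing it on rpg: r−15=c, p−15=a, g−15=r.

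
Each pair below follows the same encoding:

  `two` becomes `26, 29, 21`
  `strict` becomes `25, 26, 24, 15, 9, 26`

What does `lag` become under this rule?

18, 7, 13

t is letter #20 and maps to 26: an offset of 6. The number is (letter's place in the alphabet, a=1) + 6.
For lag: l=12→18, a=1→7, g=7→13.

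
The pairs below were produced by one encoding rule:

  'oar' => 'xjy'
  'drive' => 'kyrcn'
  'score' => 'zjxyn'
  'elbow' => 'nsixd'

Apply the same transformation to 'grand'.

The shift depends on letter class: consonant r→y is +7, but vowel o→x is +9. Vowels shift forward by 9 and consonants shift forward by 7.
For grand: g(cons)+7=n, r(cons)+7=y, a(vowel)+9=j, n(cons)+7=u, d(cons)+7=k.

nyjuk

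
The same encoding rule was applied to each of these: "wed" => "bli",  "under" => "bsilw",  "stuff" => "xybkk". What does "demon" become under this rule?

ilrvs

Vowels shift forward by 7 and consonants shift forward by 5.
For demon: d(cons)+5=i, e(vowel)+7=l, m(cons)+5=r, o(vowel)+7=v, n(cons)+5=s.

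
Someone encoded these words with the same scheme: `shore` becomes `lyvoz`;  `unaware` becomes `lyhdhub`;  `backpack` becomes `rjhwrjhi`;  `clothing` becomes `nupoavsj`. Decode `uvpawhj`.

The output letters match the input read backwards, each shifted +7: shore reversed is erohs. Two steps: reverse the string, then apply a Caesar shift of +7.
Undoing it on uvpawhj: shift back: u−7=n, v−7=o, p−7=i, a−7=t, w−7=p, h−7=a, j−7=c → noitpac; then reverse → caption.

caption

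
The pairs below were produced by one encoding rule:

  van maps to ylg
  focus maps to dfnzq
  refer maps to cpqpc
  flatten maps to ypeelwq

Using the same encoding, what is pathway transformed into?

jlhsela

Read the word backwards and shift each letter +11.
For pathway: reverse → yawhtap; then shift: y+11=j, a+11=l, w+11=h, h+11=s, t+11=e, a+11=l, p+11=a.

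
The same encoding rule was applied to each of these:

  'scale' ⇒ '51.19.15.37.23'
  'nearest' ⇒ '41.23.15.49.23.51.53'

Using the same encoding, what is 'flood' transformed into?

s(#19)→51 and c(#3)→19: differences scale by 2, so n = 2·pos + 13. The formula is n = 2×(alphabet index, a=1) + 13.
For flood: f=6→25, l=12→37, o=15→43, o=15→43, d=4→21.

25.37.43.43.21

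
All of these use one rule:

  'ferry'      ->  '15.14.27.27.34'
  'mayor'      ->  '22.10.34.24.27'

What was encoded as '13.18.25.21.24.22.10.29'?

diplomat

f is letter #6 and maps to 15: an offset of 9. Letters become their 1-based position plus 9 (so a→10, b→11, …).
Undoing it on 13.18.25.21.24.22.10.29: 13→(13−9)÷1=4=d, 18→(18−9)÷1=9=i, 25→(25−9)÷1=16=p, 21→(21−9)÷1=12=l, 24→(24−9)÷1=15=o, 22→(22−9)÷1=13=m, 10→(10−9)÷1=1=a, 29→(29−9)÷1=20=t.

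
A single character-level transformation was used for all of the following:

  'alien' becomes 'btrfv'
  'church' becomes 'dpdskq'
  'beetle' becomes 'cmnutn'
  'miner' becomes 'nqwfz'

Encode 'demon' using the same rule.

The shifts repeat in a cycle of length 3: positions 0,1,… shift by +1, +8, +9, then the pattern repeats.
For demon: d+1=e, e+8=m, m+9=v, o+1=p, n+8=v.

emvpv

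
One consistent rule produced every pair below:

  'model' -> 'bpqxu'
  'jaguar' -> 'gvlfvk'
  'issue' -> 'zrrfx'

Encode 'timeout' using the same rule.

yzbxpfy

m(12)→b(1) and o(14)→p(15) fit y≡7x+21 (mod 26); the inverse of 7 mod 26 is 15. Each letter's alphabet position (a=0..z=25) is mapped through 7·x+21 mod 26 — an affine cipher.
On timeout: t(19)→7·19+21≡24=y; i(8)→7·8+21≡25=z; m(12)→7·12+21≡1=b; e(4)→7·4+21≡23=x; o(14)→7·14+21≡15=p; u(20)→7·20+21≡5=f; t(19)→7·19+21≡24=y (all mod 26).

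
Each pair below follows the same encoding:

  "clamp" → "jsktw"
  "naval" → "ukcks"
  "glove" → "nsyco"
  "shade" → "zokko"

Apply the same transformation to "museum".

The shift depends on letter class: consonant c→j is +7, but vowel a→k is +10. Vowels shift forward by 10 and consonants shift forward by 7.
For museum: m(cons)+7=t, u(vowel)+10=e, s(cons)+7=z, e(vowel)+10=o, u(vowel)+10=e, m(cons)+7=t.

tezoet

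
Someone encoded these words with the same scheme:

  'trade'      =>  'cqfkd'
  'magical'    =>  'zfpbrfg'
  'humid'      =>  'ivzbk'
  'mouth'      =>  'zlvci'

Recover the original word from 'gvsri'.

lunch

t(19)→c(2) and r(17)→q(16) fit y≡19x+5 (mod 26); the inverse of 19 mod 26 is 11. This is an affine cipher: with a=0,…,z=25, each position x becomes (19x+5) mod 26.
Decoding gvsri: g(6)→11·(6−5)≡11=l; v(21)→11·(21−5)≡20=u; s(18)→11·(18−5)≡13=n; r(17)→11·(17−5)≡2=c; i(8)→11·(8−5)≡7=h (all mod 26).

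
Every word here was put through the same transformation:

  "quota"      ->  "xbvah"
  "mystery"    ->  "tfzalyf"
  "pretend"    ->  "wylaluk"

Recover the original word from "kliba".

Compare letters: q→x is +7, u→b is +7, o→v is +7 — a constant shift. Every letter moves 7 places later in the alphabet, wrapping around z→a.
Undoing it on kliba: k−7=d, l−7=e, i−7=b, b−7=u, a−7=t.

debut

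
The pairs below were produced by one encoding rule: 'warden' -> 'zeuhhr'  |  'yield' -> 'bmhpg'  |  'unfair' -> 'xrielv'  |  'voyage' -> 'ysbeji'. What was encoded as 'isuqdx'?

format

Shifts by position in warden: pos 0: w→z (+3), pos 1: a→e (+4), pos 2: r→u (+3), pos 3: d→h (+4) — repeating every 2. It's a Vigenère-style cipher with numeric key [3,4]: position i shifts by key[i mod 2].
Decoding isuqdx: i−3=f, s−4=o, u−3=r, q−4=m, d−3=a, x−4=t.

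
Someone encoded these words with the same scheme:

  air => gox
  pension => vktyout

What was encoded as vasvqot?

pumpkin

Compare letters: a→g is +6, i→o is +6, r→x is +6 — a constant shift. Each letter is shifted forward by 6 in the alphabet (a Caesar shift of +6).
Decoding vasvqot: v−6=p, a−6=u, s−6=m, v−6=p, q−6=k, o−6=i, t−6=n.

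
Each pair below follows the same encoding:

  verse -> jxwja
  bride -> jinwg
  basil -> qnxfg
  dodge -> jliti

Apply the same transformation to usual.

qfzxz

The word is reversed, then every letter is shifted forward by 5.
For usual: reverse → lausu; then shift: l+5=q, a+5=f, u+5=z, s+5=x, u+5=z.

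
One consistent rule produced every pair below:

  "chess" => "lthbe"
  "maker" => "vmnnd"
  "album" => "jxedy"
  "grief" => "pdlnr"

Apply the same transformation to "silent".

buonzw

The shifts repeat in a cycle of length 3: positions 0,1,… shift by +9, +12, +3, then the pattern repeats.
Applying it to silent: s+9=b, i+12=u, l+3=o, e+9=n, n+12=z, t+3=w.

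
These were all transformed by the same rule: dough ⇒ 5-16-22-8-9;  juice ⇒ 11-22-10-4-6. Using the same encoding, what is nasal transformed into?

d is letter #4 and maps to 5: an offset of 1. The number is (letter's place in the alphabet, a=1) + 1.
For nasal: n=14→15, a=1→2, s=19→20, a=1→2, l=12→13.

15-2-20-2-13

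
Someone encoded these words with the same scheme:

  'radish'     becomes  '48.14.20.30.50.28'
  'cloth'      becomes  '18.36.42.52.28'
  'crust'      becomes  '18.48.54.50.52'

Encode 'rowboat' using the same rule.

48.42.58.16.42.14.52

r(#18)→48 and a(#1)→14: differences scale by 2, so n = 2·pos + 12. Each letter becomes 2×(its alphabet position, a=1..z=26) + 12.
On rowboat: r=18→48, o=15→42, w=23→58, b=2→16, o=15→42, a=1→14, t=20→52.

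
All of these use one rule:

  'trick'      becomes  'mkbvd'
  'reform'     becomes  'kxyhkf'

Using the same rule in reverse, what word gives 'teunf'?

Compare letters: t→m is +19, r→k is +19, i→b is +19 — a constant shift. It's a constant shift of +19 (ROT19).
Decoding teunf: t−19=a, e−19=l, u−19=b, n−19=u, f−19=m.

album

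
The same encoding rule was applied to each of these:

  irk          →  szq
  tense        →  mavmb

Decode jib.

tab

The output letters match the input read backwards, each shifted +8: irk reversed is kri. The word is reversed, then every letter is shifted forward by 8.
Decoding jib: shift back: j−8=b, i−8=a, b−8=t → bat; then reverse → tab.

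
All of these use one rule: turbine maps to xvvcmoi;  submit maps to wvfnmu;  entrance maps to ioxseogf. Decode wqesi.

spare

The shifts repeat in a cycle of length 2: positions 0,1,… shift by +4, +1, then the pattern repeats.
Undoing it on wqesi: w−4=s, q−1=p, e−4=a, s−1=r, i−4=e.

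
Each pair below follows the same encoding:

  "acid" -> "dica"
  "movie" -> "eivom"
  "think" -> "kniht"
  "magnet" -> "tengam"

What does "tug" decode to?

The output letters match the input read backwards: acid reversed is dica. The word is simply reversed.
Decoding tug: then reverse → gut.

gut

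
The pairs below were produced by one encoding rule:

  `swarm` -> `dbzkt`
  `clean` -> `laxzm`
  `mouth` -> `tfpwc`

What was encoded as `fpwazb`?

outlaw

Treating letters as 0–25, the rule is x ↦ 19x + 25 (mod 26).
Undoing it on fpwazb: f(5)→11·(5−25)≡14=o; p(15)→11·(15−25)≡20=u; w(22)→11·(22−25)≡19=t; a(0)→11·(0−25)≡11=l; z(25)→11·(25−25)≡0=a; b(1)→11·(1−25)≡22=w (all mod 26).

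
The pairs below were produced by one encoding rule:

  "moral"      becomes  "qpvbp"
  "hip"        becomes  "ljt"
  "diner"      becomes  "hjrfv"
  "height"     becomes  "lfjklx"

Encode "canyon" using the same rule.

The shift depends on letter class: consonant m→q is +4, but vowel o→p is +1. Vowels shift forward by 1 and consonants shift forward by 4.
For canyon: c(cons)+4=g, a(vowel)+1=b, n(cons)+4=r, y(cons)+4=c, o(vowel)+1=p, n(cons)+4=r.

gbrcpr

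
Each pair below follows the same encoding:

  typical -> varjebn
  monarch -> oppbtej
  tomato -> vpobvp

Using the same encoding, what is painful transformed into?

rbjphvn

The shift depends on letter class: consonant t→v is +2, but vowel i→j is +1. Two shifts are in play — +1 for a/e/i/o/u, +2 for every other letter.
On painful: p(cons)+2=r, a(vowel)+1=b, i(vowel)+1=j, n(cons)+2=p, f(cons)+2=h, u(vowel)+1=v, l(cons)+2=n.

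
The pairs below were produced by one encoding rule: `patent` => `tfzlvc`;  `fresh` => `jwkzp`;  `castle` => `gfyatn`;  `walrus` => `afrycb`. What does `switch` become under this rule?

In patent: p→t is +4, a→f is +5, t→z is +6, e→l is +7 — the shift increases by 1 each position. Letter i (0-indexed) is shifted by i+4, so successive shifts are 4, 5, 6, ….
For switch: s+4=w, w+5=b, i+6=o, t+7=a, c+8=k, h+9=q.

wboakq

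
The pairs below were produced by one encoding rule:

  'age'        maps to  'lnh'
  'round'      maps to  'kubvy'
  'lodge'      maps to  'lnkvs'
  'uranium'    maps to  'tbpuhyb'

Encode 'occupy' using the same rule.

fwbjjv

The output letters match the input read backwards, each shifted +7: age reversed is ega. Read the word backwards and shift each letter +7.
On occupy: reverse → ypucco; then shift: y+7=f, p+7=w, u+7=b, c+7=j, c+7=j, o+7=v.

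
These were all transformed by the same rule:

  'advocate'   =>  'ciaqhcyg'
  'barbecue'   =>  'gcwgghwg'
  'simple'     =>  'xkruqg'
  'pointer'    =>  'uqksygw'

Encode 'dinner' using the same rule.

ikssgw

The shift depends on letter class: consonant d→i is +5, but vowel a→c is +2. The rule splits by letter class: vowels +2, consonants +5.
For dinner: d(cons)+5=i, i(vowel)+2=k, n(cons)+5=s, n(cons)+5=s, e(vowel)+2=g, r(cons)+5=w.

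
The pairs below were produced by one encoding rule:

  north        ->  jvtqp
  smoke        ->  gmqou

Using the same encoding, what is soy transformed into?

aqu

The output letters match the input read backwards, each shifted +2: north reversed is htron. Read the word backwards and shift each letter +2.
For soy: reverse → yos; then shift: y+2=a, o+2=q, s+2=u.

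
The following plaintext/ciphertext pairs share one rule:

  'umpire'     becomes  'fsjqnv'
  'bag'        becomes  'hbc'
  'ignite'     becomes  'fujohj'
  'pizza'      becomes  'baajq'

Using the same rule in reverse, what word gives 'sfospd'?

corner

Two steps: reverse the string, then apply a Caesar shift of +1.
Reversing it on sfospd: shift back: s−1=r, f−1=e, o−1=n, s−1=r, p−1=o, d−1=c → renroc; then reverse → corner.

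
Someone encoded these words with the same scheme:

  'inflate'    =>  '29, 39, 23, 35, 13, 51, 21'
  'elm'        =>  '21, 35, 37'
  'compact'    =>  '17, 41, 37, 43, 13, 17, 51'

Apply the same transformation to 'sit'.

i(#9)→29 and n(#14)→39: differences scale by 2, so n = 2·pos + 11. With a=1..z=26, the number is 2·pos + 11.
On sit: s=19→49, i=9→29, t=20→51.

49, 29, 51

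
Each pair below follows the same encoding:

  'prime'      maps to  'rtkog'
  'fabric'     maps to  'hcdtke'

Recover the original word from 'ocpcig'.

manage

Compare letters: p→r is +2, r→t is +2, i→k is +2 — a constant shift. It's a constant shift of +2 (ROT2).
Reversing it on ocpcig: o−2=m, c−2=a, p−2=n, c−2=a, i−2=g, g−2=e.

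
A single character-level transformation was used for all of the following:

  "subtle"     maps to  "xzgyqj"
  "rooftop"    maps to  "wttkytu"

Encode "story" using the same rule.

xytwd

Every letter moves 5 places later in the alphabet, wrapping around z→a.
On story: s+5=x, t+5=y, o+5=t, r+5=w, y+5=d.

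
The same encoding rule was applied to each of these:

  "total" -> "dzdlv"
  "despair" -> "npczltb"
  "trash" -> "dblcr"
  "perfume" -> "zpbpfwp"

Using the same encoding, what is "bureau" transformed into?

The shift depends on letter class: consonant t→d is +10, but vowel o→z is +11. Two shifts are in play — +11 for a/e/i/o/u, +10 for every other letter.
For bureau: b(cons)+10=l, u(vowel)+11=f, r(cons)+10=b, e(vowel)+11=p, a(vowel)+11=l, u(vowel)+11=f.

lfbplf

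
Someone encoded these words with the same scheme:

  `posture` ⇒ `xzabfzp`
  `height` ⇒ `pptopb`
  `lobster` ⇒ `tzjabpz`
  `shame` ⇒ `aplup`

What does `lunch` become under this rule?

The shift depends on letter class: consonant p→x is +8, but vowel o→z is +11. Two shifts are in play — +11 for a/e/i/o/u, +8 for every other letter.
Applying it to lunch: l(cons)+8=t, u(vowel)+11=f, n(cons)+8=v, c(cons)+8=k, h(cons)+8=p.

tfvkp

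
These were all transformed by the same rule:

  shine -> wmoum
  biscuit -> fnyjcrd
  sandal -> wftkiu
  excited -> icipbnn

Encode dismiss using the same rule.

hnytqbc

In shine: s→w is +4, h→m is +5, i→o is +6, n→u is +7 — the shift increases by 1 each position. Each letter shifts forward by (position + 4), i.e. 4, 5, 6, … — the shift grows by one for each successive letter.
Applying it to dismiss: d+4=h, i+5=n, s+6=y, m+7=t, i+8=q, s+9=b, s+10=c.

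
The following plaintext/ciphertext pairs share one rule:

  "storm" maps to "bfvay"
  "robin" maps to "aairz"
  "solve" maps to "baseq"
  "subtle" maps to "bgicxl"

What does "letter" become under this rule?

Shifts by position in storm: pos 0: s→b (+9), pos 1: t→f (+12), pos 2: o→v (+7), pos 3: r→a (+9), pos 4: m→y (+12) — repeating every 3. A repeating key of period 3 is used — shifts +9, +12, +7 over and over.
On letter: l+9=u, e+12=q, t+7=a, t+9=c, e+12=q, r+7=y.

uqacqy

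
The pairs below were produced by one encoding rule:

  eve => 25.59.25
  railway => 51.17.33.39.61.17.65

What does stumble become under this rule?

53.55.57.41.19.39.25

e(#5)→25 and v(#22)→59: differences scale by 2, so n = 2·pos + 15. With a=1..z=26, the number is 2·pos + 15.
For stumble: s=19→53, t=20→55, u=21→57, m=13→41, b=2→19, l=12→39, e=5→25.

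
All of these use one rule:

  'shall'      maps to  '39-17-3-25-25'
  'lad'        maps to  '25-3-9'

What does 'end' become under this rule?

11-29-9

s(#19)→39 and h(#8)→17: differences scale by 2, so n = 2·pos + 1. Each letter becomes 2×(its alphabet position, a=1..z=26) + 1.
Applying it to end: e=5→11, n=14→29, d=4→9.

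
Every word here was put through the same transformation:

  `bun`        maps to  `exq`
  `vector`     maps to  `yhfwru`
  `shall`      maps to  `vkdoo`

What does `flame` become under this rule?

iodph

Compare letters: b→e is +3, u→x is +3, n→q is +3 — a constant shift. Each letter is shifted forward by 3 in the alphabet (a Caesar shift of +3).
For flame: f+3=i, l+3=o, a+3=d, m+3=p, e+3=h.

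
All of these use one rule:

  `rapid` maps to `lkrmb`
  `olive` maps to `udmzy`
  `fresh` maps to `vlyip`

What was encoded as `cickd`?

r(17)→l(11) and a(0)→k(10) fit y≡23x+10 (mod 26); the inverse of 23 mod 26 is 17. Treating letters as 0–25, the rule is x ↦ 23x + 10 (mod 26).
Decoding cickd: c(2)→17·(2−10)≡20=u; i(8)→17·(8−10)≡18=s; c(2)→17·(2−10)≡20=u; k(10)→17·(10−10)≡0=a; d(3)→17·(3−10)≡11=l (all mod 26).

usual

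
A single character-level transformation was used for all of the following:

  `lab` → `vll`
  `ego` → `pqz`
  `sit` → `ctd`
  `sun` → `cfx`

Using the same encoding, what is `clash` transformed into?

mvlcr

The shift depends on letter class: consonant l→v is +10, but vowel a→l is +11. Two shifts are in play — +11 for a/e/i/o/u, +10 for every other letter.
On clash: c(cons)+10=m, l(cons)+10=v, a(vowel)+11=l, s(cons)+10=c, h(cons)+10=r.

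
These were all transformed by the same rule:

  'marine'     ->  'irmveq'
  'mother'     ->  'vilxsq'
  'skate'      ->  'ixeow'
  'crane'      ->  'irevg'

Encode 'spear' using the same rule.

veitw

The output letters match the input read backwards, each shifted +4: marine reversed is eniram. Read the word backwards and shift each letter +4.
Applying it to spear: reverse → raeps; then shift: r+4=v, a+4=e, e+4=i, p+4=t, s+4=w.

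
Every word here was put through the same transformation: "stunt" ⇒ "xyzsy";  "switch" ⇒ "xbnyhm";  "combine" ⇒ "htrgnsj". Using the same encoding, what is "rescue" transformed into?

This is a Caesar cipher with shift 5.
For rescue: r+5=w, e+5=j, s+5=x, c+5=h, u+5=z, e+5=j.

wjxhzj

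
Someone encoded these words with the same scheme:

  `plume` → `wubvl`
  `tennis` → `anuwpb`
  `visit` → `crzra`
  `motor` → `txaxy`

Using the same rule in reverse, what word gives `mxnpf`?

Shifts by position in plume: pos 0: p→w (+7), pos 1: l→u (+9), pos 2: u→b (+7), pos 3: m→v (+9) — repeating every 2. The shifts repeat in a cycle of length 2: positions 0,1,… shift by +7, +9, then the pattern repeats.
Reversing it on mxnpf: m−7=f, x−9=o, n−7=g, p−9=g, f−7=y.

foggy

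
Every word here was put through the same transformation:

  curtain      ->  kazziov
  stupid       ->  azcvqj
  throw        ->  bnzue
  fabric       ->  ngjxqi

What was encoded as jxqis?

brick

A repeating key of period 2 is used — shifts +8, +6 over and over.
Undoing it on jxqis: j−8=b, x−6=r, q−8=i, i−6=c, s−8=k.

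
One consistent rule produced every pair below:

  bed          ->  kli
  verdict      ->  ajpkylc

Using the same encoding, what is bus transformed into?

zbi

The output letters match the input read backwards, each shifted +7: bed reversed is deb. Read the word backwards and shift each letter +7.
For bus: reverse → sub; then shift: s+7=z, u+7=b, b+7=i.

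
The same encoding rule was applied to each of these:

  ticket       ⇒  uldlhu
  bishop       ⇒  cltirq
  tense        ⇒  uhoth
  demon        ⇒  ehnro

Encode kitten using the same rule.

lluuho

The shift depends on letter class: consonant t→u is +1, but vowel i→l is +3. Vowels shift forward by 3 and consonants shift forward by 1.
On kitten: k(cons)+1=l, i(vowel)+3=l, t(cons)+1=u, t(cons)+1=u, e(vowel)+3=h, n(cons)+1=o.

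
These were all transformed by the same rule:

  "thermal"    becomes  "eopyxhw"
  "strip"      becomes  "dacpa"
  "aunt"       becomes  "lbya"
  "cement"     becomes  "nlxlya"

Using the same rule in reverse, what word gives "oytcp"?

drive

A repeating key of period 2 is used — shifts +11, +7 over and over.
Undoing it on oytcp: o−11=d, y−7=r, t−11=i, c−7=v, p−11=e.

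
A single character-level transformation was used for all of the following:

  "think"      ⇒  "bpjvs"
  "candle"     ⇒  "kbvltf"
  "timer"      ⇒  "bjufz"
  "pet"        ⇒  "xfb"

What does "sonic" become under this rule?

apvjk

The shift depends on letter class: consonant t→b is +8, but vowel i→j is +1. Vowels shift forward by 1 and consonants shift forward by 8.
For sonic: s(cons)+8=a, o(vowel)+1=p, n(cons)+8=v, i(vowel)+1=j, c(cons)+8=k.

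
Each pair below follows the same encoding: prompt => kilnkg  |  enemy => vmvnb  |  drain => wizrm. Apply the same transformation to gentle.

Each letter is replaced by its mirror in the alphabet: a↔z, b↔y, c↔x, and so on (the Atbash cipher).
On gentle: g↔t, e↔v, n↔m, t↔g, l↔o, e↔v.

tvmgov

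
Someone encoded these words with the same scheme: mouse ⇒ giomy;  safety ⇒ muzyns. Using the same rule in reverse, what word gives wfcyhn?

Compare letters: m→g is +20, o→i is +20, u→o is +20 — a constant shift. Each letter is shifted forward by 20 in the alphabet (a Caesar shift of +20).
Reversing it on wfcyhn: w−20=c, f−20=l, c−20=i, y−20=e, h−20=n, n−20=t.

client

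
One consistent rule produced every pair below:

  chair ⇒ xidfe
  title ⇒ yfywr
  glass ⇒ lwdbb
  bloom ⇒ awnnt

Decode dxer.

acre

c(2)→x(23) and h(7)→i(8) fit y≡23x+3 (mod 26); the inverse of 23 mod 26 is 17. This is an affine cipher: with a=0,…,z=25, each position x becomes (23x+3) mod 26.
Decoding dxer: d(3)→17·(3−3)≡0=a; x(23)→17·(23−3)≡2=c; e(4)→17·(4−3)≡17=r; r(17)→17·(17−3)≡4=e (all mod 26).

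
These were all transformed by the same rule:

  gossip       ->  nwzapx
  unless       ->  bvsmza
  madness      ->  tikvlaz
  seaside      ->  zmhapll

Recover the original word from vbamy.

otter

It's a Vigenère-style cipher with numeric key [7,8]: position i shifts by key[i mod 2].
Decoding vbamy: v−7=o, b−8=t, a−7=t, m−8=e, y−7=r.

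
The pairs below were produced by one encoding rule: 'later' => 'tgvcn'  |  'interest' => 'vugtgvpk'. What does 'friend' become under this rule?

fpgkth

The output letters match the input read backwards, each shifted +2: later reversed is retal. Two steps: reverse the string, then apply a Caesar shift of +2.
On friend: reverse → dneirf; then shift: d+2=f, n+2=p, e+2=g, i+2=k, r+2=t, f+2=h.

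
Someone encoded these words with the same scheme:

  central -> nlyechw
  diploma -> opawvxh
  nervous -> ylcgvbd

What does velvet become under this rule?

The rule splits by letter class: vowels +7, consonants +11.
Applying it to velvet: v(cons)+11=g, e(vowel)+7=l, l(cons)+11=w, v(cons)+11=g, e(vowel)+7=l, t(cons)+11=e.

glwgle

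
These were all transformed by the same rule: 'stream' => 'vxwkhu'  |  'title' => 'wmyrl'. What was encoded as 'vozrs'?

In stream: s→v is +3, t→x is +4, r→w is +5, e→k is +6 — the shift increases by 1 each position. The shift increases by 1 at each position, starting from +3: 3, 4, 5, ….
Reversing it on vozrs: v−3=s, o−4=k, z−5=u, r−6=l, s−7=l.

skull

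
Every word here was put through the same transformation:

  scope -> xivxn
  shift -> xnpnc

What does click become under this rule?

hrpkt

In scope: s→x is +5, c→i is +6, o→v is +7, p→x is +8 — the shift increases by 1 each position. Each letter shifts forward by (position + 5), i.e. 5, 6, 7, … — the shift grows by one for each successive letter.
For click: c+5=h, l+6=r, i+7=p, c+8=k, k+9=t.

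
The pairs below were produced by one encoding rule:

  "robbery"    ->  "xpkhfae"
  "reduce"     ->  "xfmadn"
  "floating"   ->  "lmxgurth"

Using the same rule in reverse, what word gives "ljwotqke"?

finished

Shifts by position in robbery: pos 0: r→x (+6), pos 1: o→p (+1), pos 2: b→k (+9), pos 3: b→h (+6), pos 4: e→f (+1), pos 5: r→a (+9) — repeating every 3. It's a Vigenère-style cipher with numeric key [6,1,9]: position i shifts by key[i mod 3].
Decoding ljwotqke: l−6=f, j−1=i, w−9=n, o−6=i, t−1=s, q−9=h, k−6=e, e−1=d.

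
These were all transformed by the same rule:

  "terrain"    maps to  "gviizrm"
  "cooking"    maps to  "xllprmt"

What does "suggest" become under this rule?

hfttvhg

Each pair mirrors across the alphabet (t↔g, e↔v, r↔i): positions sum to 25. This is the alphabet-reversal cipher (Atbash): a becomes z, b becomes y, etc.
Applying it to suggest: s↔h, u↔f, g↔t, g↔t, e↔v, s↔h, t↔g.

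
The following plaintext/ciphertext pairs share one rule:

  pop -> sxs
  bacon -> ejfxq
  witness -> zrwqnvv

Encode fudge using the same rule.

The rule splits by letter class: vowels +9, consonants +3.
On fudge: f(cons)+3=i, u(vowel)+9=d, d(cons)+3=g, g(cons)+3=j, e(vowel)+9=n.

idgjn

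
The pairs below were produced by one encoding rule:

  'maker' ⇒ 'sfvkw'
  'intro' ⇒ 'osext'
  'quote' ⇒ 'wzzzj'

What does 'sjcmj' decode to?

Shifts by position in maker: pos 0: m→s (+6), pos 1: a→f (+5), pos 2: k→v (+11), pos 3: e→k (+6), pos 4: r→w (+5) — repeating every 3. It's a Vigenère-style cipher with numeric key [6,5,11]: position i shifts by key[i mod 3].
Undoing it on sjcmj: s−6=m, j−5=e, c−11=r, m−6=g, j−5=e.

merge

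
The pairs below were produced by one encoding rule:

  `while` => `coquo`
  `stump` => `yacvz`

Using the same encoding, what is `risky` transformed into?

In while: w→c is +6, h→o is +7, i→q is +8, l→u is +9 — the shift increases by 1 each position. Each letter shifts forward by (position + 6), i.e. 6, 7, 8, … — the shift grows by one for each successive letter.
Applying it to risky: r+6=x, i+7=p, s+8=a, k+9=t, y+10=i.

xpati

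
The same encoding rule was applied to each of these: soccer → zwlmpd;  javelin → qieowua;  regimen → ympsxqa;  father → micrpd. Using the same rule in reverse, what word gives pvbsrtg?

Letter i (0-indexed) is shifted by i+7, so successive shifts are 7, 8, 9, ….
Decoding pvbsrtg: p−7=i, v−8=n, b−9=s, s−10=i, r−11=g, t−12=h, g−13=t.

insight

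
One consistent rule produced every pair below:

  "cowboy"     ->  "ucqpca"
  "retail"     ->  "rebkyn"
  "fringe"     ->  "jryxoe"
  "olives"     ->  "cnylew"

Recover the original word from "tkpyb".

c(2)→u(20) and o(14)→c(2) fit y≡5x+10 (mod 26); the inverse of 5 mod 26 is 21. Treating letters as 0–25, the rule is x ↦ 5x + 10 (mod 26).
Undoing it on tkpyb: t(19)→21·(19−10)≡7=h; k(10)→21·(10−10)≡0=a; p(15)→21·(15−10)≡1=b; y(24)→21·(24−10)≡8=i; b(1)→21·(1−10)≡19=t (all mod 26).

habit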